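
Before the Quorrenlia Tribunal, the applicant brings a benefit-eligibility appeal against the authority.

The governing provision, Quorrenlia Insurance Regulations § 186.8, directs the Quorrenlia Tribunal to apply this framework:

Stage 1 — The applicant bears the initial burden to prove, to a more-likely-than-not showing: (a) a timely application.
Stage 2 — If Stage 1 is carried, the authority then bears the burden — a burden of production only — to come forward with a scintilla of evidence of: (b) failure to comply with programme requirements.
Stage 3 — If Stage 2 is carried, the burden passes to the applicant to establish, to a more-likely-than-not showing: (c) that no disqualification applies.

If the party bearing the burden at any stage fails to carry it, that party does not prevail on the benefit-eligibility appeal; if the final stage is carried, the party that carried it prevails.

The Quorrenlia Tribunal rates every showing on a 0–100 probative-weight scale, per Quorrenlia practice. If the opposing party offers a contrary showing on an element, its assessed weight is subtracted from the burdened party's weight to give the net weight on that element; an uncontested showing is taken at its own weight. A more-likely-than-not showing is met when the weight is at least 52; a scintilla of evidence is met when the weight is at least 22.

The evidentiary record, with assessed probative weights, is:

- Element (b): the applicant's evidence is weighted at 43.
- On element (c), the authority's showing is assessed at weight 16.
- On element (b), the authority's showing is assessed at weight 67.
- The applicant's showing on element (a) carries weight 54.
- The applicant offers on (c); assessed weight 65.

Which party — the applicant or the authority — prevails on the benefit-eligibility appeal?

authority

Stage 1 — burden on applicant; standard: a more-likely-than-not showing (weight is at least 52).
    (a): 54 ≥ 52 [met]
  The applicant carries Stage 1; the authority now bears the burden.
Stage 2 — burden on authority; standard: a scintilla of evidence (weight is at least 22).
    (b): 67 − 43 = 24 ≥ 22 [met]
  Stage 2 carried; the burden shifts to the applicant.
Stage 3 — burden on applicant; standard: a more-likely-than-not showing (weight is at least 52).
    (c): 65 − 16 = 49 < 52 [not met]
  The applicant does not carry Stage 3.
The authority prevails.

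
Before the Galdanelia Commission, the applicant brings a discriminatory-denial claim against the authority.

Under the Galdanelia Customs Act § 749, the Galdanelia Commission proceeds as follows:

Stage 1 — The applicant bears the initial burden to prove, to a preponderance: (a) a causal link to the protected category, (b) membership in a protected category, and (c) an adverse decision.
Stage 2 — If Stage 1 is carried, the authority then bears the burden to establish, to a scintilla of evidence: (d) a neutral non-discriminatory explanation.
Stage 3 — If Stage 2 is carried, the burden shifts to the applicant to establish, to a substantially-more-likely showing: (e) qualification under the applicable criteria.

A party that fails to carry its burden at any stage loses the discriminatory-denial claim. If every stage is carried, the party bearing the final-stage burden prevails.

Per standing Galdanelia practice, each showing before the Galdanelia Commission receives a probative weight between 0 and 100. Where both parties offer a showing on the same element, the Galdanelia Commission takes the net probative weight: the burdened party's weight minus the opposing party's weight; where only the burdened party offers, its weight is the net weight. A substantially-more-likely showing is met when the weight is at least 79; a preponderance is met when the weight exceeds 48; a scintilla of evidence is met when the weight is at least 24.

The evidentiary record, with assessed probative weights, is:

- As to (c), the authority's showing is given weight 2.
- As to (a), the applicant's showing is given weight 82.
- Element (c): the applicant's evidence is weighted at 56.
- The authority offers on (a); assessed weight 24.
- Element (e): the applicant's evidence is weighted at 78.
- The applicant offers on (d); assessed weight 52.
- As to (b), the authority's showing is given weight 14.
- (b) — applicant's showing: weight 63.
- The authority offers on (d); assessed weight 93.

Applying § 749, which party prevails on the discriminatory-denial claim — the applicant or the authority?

authority

Stage 1 (applicant, a preponderance, weight exceeds 48): (a) net 82−24=58 > 48 — meets; (b) net 63−14=49 > 48 — meets; (c) net 56−2=54 > 48 — meets.
  Stage 1 carried; the burden shifts to the authority.
Stage 2 (authority, a scintilla of evidence, weight is at least 24): (d) net 93−52=41 ≥ 24 — meets.
  Stage 2 is satisfied; the onus moves to the applicant.
Stage 3 (applicant, a substantially-more-likely showing, weight is at least 79): (e) 78 < 79 — fails.
  Not every element is met, so the applicant fails to carry Stage 3.
The authority prevails.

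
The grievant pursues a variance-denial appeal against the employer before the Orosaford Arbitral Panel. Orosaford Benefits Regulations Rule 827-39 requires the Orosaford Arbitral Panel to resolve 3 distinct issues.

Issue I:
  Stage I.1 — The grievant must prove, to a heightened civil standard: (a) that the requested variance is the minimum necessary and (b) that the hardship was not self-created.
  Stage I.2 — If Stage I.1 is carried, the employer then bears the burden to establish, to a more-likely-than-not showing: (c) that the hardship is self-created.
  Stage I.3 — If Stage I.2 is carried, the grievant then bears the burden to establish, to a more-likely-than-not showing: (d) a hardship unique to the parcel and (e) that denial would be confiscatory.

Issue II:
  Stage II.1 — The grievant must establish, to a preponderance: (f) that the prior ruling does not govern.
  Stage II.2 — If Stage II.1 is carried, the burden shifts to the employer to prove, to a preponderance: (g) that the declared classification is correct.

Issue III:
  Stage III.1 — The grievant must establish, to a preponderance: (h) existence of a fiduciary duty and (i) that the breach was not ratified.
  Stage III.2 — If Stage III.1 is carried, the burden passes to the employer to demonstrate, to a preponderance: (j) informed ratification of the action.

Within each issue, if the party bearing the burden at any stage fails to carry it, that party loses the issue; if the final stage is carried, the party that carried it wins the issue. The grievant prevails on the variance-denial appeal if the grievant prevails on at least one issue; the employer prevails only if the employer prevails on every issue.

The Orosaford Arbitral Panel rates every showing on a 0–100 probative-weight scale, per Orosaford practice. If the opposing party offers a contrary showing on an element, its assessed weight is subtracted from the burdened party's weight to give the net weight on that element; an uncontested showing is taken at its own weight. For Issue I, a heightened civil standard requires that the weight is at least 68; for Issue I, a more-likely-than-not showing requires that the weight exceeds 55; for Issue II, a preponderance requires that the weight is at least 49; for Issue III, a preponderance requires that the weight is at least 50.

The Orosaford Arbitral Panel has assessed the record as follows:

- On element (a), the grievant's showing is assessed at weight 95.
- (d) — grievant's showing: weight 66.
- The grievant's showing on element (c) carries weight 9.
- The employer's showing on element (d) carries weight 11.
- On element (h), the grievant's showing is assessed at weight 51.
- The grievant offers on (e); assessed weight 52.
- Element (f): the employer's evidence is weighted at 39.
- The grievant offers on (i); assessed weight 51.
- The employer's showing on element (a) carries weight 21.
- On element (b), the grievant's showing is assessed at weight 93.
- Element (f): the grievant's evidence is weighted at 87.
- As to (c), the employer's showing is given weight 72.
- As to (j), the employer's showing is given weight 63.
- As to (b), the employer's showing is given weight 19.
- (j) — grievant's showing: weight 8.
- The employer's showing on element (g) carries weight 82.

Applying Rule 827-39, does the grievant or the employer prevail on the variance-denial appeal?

employer

— Issue I —
Stage I.1 (grievant, a heightened civil standard, weight is at least 68): (a) net 95−21=74 ≥ 68 — meets; (b) net 93−19=74 ≥ 68 — meets.
  Stage I.1 carried; the burden shifts to the employer.
Stage I.2 (employer, a more-likely-than-not showing, weight exceeds 55): (c) net 72−9=63 > 55 — meets.
  The employer carries Stage I.2; the grievant now bears the burden.
Stage I.3 (grievant, a more-likely-than-not showing, weight exceeds 55): (d) net 66−11=55 ≤ 55 — fails; (e) 52 ≤ 55 — fails.
  Stage I.3 not carried; the grievant fails its burden.
The employer prevails on this issue.
— Issue II —
At Stage II.1 the grievant must meet a preponderance (weight is at least 49): on (f) the weight is 87 less the opposing 39 gives net 48, which does not reach 49, so (f) does not meet the standard.
  Stage II.1 not carried; the grievant fails its burden.
So the employer prevails on this issue.
— Issue III —
Stage III.1 — burden on grievant; standard: a preponderance (weight is at least 50).
    (h): 51 ≥ 50 [met]
    (i): 51 ≥ 50 [met]
  All elements met. The burden passes to the employer.
Stage III.2 — burden on employer; standard: a preponderance (weight is at least 50).
    (j): 63 − 8 = 55 ≥ 50 [met]
  The employer carries the last stage.
All stages carried — the employer prevails on this issue.
Per-issue: Issue I → employer; Issue II → employer; Issue III → employer. The grievant must prevail on at least one issue; overall, the employer prevails.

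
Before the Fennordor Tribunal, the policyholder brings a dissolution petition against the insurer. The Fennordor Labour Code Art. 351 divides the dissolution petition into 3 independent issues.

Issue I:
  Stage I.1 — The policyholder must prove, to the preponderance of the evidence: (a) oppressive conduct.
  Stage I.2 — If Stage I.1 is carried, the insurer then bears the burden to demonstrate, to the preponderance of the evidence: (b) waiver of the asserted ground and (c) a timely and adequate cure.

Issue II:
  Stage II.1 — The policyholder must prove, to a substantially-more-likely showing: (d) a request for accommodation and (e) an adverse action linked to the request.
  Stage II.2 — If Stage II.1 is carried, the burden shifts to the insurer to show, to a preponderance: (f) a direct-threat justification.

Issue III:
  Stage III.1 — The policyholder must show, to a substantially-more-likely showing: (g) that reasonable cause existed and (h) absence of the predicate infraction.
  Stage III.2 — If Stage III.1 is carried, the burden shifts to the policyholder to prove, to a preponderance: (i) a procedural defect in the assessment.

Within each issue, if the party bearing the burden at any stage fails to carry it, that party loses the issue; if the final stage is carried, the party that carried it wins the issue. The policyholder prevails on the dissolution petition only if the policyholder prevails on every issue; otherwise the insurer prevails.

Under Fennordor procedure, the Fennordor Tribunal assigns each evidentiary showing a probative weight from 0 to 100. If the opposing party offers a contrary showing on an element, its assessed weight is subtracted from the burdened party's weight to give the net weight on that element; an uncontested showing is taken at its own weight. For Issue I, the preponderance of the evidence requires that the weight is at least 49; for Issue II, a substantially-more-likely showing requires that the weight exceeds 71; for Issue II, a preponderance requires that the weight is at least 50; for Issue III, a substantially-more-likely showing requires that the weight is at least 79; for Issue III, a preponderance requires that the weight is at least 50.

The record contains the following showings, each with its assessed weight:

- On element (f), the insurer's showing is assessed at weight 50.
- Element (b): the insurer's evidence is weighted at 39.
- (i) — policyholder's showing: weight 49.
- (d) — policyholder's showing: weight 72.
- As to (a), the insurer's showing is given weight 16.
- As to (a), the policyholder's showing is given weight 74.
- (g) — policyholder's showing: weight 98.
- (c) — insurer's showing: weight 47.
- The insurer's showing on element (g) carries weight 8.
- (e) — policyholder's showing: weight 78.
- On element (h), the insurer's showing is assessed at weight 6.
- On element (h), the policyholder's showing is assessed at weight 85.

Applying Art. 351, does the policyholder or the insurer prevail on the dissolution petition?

— Issue I —
At Stage I.1 the policyholder must meet the preponderance of the evidence (weight is at least 49): on (a) the weight is 74 less the opposing 16 gives net 58, which does reach 49, so (a) meets the standard.
  Stage I.1 carried; the burden shifts to the insurer.
At Stage I.2 the insurer must meet the preponderance of the evidence (weight is at least 49): on (b) the weight is 39, < 49, so (b) does not meet the standard; on (c) the weight is 47, < 49, so (c) does not meet the standard.
  Not every element is met, so the insurer fails to carry Stage I.2.
The policyholder prevails on this issue.
— Issue II —
At Stage II.1 the policyholder must meet a substantially-more-likely showing (weight exceeds 71): on (d) the weight is 72, > 71, so (d) meets the standard; on (e) the weight is 78, > 71, so (e) meets the standard.
  Stage II.1 carried; the burden shifts to the insurer.
At Stage II.2 the insurer must meet a preponderance (weight is at least 50): on (f) the weight is 50, ≥ 50, so (f) meets the standard.
  The insurer carries the last stage.
All stages carried — the insurer prevails on this issue.
— Issue III —
Stage III.1 — burden on policyholder; standard: a substantially-more-likely showing (weight is at least 79).
    (g): 98 − 8 = 90 ≥ 79 [met]
    (h): 85 − 6 = 79 ≥ 79 [met]
  Stage III.1 is satisfied; the policyholder continues to bear the burden.
Stage III.2 — burden on policyholder; standard: a preponderance (weight is at least 50).
    (i): 49 < 50 [not met]
  The policyholder does not carry Stage III.2.
So the insurer prevails on this issue.
Per-issue: Issue I → policyholder; Issue II → insurer; Issue III → insurer. The policyholder must prevail on every issue; overall, the insurer prevails.

insurer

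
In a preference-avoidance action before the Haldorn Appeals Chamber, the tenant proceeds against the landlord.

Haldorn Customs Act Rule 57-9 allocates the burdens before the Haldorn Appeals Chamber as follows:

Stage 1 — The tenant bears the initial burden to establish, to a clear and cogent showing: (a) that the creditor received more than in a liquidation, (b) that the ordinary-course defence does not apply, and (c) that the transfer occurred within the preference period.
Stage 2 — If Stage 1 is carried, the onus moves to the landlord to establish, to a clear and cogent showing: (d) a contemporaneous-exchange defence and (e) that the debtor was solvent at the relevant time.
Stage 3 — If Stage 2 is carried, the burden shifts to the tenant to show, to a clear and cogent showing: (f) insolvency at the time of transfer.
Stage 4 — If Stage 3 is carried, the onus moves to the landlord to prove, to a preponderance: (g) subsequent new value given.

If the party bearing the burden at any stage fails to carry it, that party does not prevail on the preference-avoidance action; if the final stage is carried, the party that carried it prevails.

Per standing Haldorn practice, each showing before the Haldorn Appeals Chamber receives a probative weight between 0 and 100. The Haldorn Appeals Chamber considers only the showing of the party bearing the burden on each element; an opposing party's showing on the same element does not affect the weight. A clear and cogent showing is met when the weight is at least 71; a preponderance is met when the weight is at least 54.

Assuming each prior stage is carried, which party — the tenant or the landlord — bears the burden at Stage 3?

Stage 3's rule assigns the burden to the tenant (to a clear and cogent showing).

tenant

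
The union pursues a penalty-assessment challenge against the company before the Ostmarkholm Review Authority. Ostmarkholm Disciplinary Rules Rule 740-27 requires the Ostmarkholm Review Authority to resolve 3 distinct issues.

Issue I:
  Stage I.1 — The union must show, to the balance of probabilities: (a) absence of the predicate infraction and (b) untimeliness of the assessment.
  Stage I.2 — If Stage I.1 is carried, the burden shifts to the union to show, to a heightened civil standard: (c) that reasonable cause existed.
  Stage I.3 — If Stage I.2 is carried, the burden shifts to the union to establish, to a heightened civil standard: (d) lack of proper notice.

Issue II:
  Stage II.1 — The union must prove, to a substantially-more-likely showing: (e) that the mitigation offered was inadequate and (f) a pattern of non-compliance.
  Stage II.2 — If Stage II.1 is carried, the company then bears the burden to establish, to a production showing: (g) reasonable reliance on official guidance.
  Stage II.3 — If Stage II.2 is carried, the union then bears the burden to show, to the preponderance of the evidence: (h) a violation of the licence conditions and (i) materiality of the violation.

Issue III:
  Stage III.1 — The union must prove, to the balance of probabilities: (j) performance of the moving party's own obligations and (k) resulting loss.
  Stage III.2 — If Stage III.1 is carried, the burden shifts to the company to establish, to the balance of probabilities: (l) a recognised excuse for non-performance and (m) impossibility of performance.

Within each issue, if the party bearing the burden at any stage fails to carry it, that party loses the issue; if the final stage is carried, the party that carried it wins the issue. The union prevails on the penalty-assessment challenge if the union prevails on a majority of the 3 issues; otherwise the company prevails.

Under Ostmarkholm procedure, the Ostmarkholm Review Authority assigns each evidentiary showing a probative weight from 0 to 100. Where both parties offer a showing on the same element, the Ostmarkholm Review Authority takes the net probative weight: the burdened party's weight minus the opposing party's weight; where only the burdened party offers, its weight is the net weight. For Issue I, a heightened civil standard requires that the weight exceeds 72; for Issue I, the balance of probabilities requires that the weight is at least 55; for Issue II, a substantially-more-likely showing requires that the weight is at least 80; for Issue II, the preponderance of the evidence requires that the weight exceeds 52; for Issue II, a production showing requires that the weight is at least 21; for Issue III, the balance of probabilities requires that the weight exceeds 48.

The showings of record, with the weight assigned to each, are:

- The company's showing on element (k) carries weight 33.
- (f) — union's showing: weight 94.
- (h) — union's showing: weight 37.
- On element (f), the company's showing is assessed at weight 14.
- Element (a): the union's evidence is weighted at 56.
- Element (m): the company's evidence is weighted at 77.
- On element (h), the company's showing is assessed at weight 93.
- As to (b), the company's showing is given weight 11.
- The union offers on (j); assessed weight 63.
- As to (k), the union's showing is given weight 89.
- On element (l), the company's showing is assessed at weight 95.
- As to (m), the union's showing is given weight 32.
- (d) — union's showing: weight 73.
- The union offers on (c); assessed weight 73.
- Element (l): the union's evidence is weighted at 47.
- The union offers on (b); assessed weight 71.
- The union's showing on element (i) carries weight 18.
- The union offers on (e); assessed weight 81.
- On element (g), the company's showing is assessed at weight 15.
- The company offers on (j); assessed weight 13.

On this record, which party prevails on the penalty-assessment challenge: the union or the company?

union

— Issue I —
At Stage I.1 the union must meet the balance of probabilities (weight is at least 55): on (a) the weight is 56, ≥ 55, so (a) meets the standard; on (b) the weight is 71 less the opposing 11 gives net 60, ≥ 55, so (b) meets the standard.
  All elements met. The union retains the burden for Stage I.2.
At Stage I.2 the union must meet a heightened civil standard (weight exceeds 72): on (c) the weight is 73, > 72, so (c) meets the standard.
  Stage I.2 is satisfied; the union continues to bear the burden.
At Stage I.3 the union must meet a heightened civil standard (weight exceeds 72): on (d) the weight is 73, which does exceed 72, so (d) meets the standard.
  The union carries the last stage.
With every stage satisfied, the union prevails on this issue.
— Issue II —
Stage II.1 (union, a substantially-more-likely showing, weight is at least 80): (e) 81 ≥ 80 — meets; (f) net 94−14=80 ≥ 80 — meets.
  All elements met. The burden passes to the company.
Stage II.2 (company, a production showing, weight is at least 21): (g) 15 < 21 — fails.
  The company does not carry Stage II.2.
The analysis ends at Stage II.2; the union prevails on this issue.
— Issue III —
Stage III.1 (union, the balance of probabilities, weight exceeds 48): (j) net 63−13=50 > 48 — meets; (k) net 89−33=56 > 48 — meets.
  Stage III.1 carried; the burden shifts to the company.
Stage III.2 (company, the balance of probabilities, weight exceeds 48): (l) net 95−47=48 ≤ 48 — fails; (m) net 77−32=45 ≤ 48 — fails.
  Stage III.2 not carried; the company fails its burden.
So the union prevails on this issue.
Per-issue: Issue I → union; Issue II → union; Issue III → union. The union must prevail on a majority of issues; overall, the union prevails.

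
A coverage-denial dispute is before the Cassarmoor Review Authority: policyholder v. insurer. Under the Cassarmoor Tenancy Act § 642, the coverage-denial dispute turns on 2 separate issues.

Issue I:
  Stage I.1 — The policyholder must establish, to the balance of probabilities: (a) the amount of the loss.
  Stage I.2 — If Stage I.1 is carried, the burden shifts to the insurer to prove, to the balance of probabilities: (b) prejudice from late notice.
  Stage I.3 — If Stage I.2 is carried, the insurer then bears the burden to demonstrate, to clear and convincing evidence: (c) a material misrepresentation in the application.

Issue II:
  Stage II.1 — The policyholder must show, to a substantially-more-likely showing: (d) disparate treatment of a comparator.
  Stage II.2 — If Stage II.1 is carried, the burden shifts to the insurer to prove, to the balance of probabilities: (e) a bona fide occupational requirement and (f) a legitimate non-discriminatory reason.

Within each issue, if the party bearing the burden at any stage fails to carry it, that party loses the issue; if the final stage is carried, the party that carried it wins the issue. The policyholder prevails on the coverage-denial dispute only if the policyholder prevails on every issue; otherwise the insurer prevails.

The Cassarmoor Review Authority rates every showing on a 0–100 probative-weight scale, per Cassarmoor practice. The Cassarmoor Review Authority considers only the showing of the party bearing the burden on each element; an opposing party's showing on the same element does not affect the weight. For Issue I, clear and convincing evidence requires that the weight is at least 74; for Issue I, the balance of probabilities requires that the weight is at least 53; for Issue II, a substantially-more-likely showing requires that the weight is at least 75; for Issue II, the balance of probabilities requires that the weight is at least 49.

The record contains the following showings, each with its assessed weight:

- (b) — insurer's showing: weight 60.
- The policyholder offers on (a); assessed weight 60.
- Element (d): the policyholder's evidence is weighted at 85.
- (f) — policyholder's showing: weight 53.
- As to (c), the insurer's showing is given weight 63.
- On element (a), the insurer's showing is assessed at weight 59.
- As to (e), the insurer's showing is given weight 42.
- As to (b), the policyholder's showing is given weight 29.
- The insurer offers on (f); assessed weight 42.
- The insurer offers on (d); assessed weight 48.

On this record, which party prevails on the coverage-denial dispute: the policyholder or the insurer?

— Issue I —
At Stage I.1 the policyholder must meet the balance of probabilities (weight is at least 53): on (a) the weight is 60 (the insurer's 59 is given no effect), ≥ 53, so (a) meets the standard.
  Stage I.1 carried; the burden shifts to the insurer.
At Stage I.2 the insurer must meet the balance of probabilities (weight is at least 53): on (b) the weight is 60 (the policyholder's 29 is given no effect), ≥ 53, so (b) meets the standard.
  All elements met. The insurer retains the burden for Stage I.3.
At Stage I.3 the insurer must meet clear and convincing evidence (weight is at least 74): on (c) the weight is 63, which does not reach 74, so (c) does not meet the standard.
  Stage I.3 not carried; the insurer fails its burden.
The policyholder prevails on this issue.
— Issue II —
Stage II.1 (policyholder, a substantially-more-likely showing, weight is at least 75): (d) 85 (insurer's 48 disregarded) ≥ 75 — meets.
  Stage II.1 is satisfied; the onus moves to the insurer.
Stage II.2 (insurer, the balance of probabilities, weight is at least 49): (e) 42 < 49 — fails; (f) 42 (policyholder's 53 disregarded) < 49 — fails.
  Not every element is met, so the insurer fails to carry Stage II.2.
The policyholder prevails on this issue.
Per-issue: Issue I → policyholder; Issue II → policyholder. The policyholder must prevail on every issue; overall, the policyholder prevails.

policyholder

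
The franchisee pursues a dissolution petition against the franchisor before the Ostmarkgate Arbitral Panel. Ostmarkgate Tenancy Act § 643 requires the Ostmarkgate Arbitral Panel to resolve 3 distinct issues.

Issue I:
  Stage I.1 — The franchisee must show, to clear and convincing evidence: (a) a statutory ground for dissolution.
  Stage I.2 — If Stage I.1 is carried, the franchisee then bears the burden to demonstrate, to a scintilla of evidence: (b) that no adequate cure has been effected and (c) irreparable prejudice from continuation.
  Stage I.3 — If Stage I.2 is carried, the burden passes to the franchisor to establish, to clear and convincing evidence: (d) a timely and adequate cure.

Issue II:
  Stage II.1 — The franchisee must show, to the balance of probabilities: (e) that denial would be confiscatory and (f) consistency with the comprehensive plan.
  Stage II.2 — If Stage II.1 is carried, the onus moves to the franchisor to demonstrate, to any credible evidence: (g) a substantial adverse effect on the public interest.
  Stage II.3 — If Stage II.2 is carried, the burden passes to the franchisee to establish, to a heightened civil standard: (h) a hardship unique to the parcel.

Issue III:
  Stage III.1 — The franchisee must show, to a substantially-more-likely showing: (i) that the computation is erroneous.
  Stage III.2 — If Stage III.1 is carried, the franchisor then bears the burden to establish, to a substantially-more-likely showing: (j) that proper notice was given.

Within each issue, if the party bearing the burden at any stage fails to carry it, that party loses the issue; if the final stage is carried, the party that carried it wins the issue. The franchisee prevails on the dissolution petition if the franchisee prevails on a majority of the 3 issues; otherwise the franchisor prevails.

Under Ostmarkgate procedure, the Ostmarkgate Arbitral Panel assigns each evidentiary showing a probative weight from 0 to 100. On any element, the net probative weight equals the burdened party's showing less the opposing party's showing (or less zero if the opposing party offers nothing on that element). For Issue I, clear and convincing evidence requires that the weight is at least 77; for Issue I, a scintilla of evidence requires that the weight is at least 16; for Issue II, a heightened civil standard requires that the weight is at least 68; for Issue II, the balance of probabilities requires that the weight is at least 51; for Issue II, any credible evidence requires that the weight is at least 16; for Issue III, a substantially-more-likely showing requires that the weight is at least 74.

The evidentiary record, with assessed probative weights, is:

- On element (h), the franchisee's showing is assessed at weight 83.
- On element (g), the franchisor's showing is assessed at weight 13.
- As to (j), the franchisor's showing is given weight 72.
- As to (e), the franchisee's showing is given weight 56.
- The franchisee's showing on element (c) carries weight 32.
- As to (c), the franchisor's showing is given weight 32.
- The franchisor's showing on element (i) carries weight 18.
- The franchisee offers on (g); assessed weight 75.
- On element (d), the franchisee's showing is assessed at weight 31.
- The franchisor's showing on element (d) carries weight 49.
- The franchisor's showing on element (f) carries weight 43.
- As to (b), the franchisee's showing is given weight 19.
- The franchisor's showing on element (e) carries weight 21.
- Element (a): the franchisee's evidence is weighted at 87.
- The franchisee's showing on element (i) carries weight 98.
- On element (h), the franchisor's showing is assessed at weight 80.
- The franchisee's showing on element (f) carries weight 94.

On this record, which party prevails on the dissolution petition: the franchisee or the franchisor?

franchisor

— Issue I —
Stage I.1 — burden on franchisee; standard: clear and convincing evidence (weight is at least 77).
    (a): 87 ≥ 77 [met]
  Stage I.1 is satisfied; the franchisee continues to bear the burden.
Stage I.2 — burden on franchisee; standard: a scintilla of evidence (weight is at least 16).
    (b): 19 ≥ 16 [met]
    (c): 32 − 32 = 0 < 16 [not met]
  Not every element is met, so the franchisee fails to carry Stage I.2.
So the franchisor prevails on this issue.
— Issue II —
Stage II.1 (franchisee, the balance of probabilities, weight is at least 51): (e) net 56−21=35 < 51 — fails; (f) net 94−43=51 ≥ 51 — meets.
  The franchisee does not carry Stage II.1.
So the franchisor prevails on this issue.
— Issue III —
Stage III.1 (franchisee, a substantially-more-likely showing, weight is at least 74): (i) net 98−18=80 ≥ 74 — meets.
  Stage III.1 is satisfied; the onus moves to the franchisor.
Stage III.2 (franchisor, a substantially-more-likely showing, weight is at least 74): (j) 72 < 74 — fails.
  The franchisor does not carry Stage III.2.
So the franchisee prevails on this issue.
Per-issue: Issue I → franchisor; Issue II → franchisor; Issue III → franchisee. The franchisee must prevail on a majority of issues; overall, the franchisor prevails.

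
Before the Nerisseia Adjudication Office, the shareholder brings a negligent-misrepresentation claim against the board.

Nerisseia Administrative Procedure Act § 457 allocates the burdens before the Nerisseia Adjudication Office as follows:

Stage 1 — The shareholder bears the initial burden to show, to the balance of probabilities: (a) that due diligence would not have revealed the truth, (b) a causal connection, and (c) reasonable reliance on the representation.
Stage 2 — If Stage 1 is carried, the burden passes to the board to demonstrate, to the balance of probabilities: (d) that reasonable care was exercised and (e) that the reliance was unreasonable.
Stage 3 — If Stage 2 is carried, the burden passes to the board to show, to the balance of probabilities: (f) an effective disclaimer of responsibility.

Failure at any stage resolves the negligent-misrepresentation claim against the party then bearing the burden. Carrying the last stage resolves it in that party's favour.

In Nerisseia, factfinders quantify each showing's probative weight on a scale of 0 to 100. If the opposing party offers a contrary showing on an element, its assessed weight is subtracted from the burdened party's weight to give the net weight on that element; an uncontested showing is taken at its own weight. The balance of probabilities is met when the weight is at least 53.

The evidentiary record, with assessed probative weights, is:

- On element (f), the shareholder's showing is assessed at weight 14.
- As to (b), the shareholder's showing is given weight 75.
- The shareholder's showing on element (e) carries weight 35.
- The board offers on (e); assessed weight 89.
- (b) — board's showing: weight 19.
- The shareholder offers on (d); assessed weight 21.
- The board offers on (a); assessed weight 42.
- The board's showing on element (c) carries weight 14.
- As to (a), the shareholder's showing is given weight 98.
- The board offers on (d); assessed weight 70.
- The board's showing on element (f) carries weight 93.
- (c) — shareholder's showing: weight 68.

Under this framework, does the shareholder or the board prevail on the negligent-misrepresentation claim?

shareholder

Stage 1 — burden on shareholder; standard: the balance of probabilities (weight is at least 53).
    (a): 98 − 42 = 56 ≥ 53 [met]
    (b): 75 − 19 = 56 ≥ 53 [met]
    (c): 68 − 14 = 54 ≥ 53 [met]
  All elements met. The burden passes to the board.
Stage 2 — burden on board; standard: the balance of probabilities (weight is at least 53).
    (d): 70 − 21 = 49 < 53 [not met]
    (e): 89 − 35 = 54 ≥ 53 [met]
  Stage 2 not carried; the board fails its burden.
So the shareholder prevails.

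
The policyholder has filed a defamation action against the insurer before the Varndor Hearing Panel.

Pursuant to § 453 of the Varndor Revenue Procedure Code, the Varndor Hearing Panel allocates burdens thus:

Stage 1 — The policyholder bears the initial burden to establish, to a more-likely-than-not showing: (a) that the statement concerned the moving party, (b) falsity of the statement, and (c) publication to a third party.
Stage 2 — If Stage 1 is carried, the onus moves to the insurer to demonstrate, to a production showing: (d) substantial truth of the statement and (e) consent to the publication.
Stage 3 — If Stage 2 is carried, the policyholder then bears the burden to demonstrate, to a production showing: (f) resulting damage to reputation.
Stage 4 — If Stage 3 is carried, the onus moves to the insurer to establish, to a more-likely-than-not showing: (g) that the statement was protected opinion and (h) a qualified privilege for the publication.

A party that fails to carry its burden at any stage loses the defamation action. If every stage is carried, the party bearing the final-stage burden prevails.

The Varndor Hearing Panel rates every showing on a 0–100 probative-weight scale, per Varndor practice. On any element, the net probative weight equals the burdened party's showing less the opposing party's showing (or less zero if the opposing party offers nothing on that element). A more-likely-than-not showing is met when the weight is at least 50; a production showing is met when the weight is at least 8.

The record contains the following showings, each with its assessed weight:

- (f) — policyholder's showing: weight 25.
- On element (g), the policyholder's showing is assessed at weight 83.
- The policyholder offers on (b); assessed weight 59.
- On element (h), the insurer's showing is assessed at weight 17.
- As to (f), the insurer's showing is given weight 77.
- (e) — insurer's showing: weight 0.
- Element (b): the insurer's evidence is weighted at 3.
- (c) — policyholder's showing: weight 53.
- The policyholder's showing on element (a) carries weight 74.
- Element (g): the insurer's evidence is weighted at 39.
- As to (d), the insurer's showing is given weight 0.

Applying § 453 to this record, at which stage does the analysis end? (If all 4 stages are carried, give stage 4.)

Stage 1 (policyholder, a more-likely-than-not showing, weight is at least 50): (a) 74 ≥ 50 — meets; (b) net 59−3=56 ≥ 50 — meets; (c) 53 ≥ 50 — meets.
  The policyholder carries Stage 1; the insurer now bears the burden.
Stage 2 (insurer, a production showing, weight is at least 8): (d) 0 < 8 — fails; (e) 0 < 8 — fails.
  Not every element is met, so the insurer fails to carry Stage 2.
So the policyholder prevails.

stage 2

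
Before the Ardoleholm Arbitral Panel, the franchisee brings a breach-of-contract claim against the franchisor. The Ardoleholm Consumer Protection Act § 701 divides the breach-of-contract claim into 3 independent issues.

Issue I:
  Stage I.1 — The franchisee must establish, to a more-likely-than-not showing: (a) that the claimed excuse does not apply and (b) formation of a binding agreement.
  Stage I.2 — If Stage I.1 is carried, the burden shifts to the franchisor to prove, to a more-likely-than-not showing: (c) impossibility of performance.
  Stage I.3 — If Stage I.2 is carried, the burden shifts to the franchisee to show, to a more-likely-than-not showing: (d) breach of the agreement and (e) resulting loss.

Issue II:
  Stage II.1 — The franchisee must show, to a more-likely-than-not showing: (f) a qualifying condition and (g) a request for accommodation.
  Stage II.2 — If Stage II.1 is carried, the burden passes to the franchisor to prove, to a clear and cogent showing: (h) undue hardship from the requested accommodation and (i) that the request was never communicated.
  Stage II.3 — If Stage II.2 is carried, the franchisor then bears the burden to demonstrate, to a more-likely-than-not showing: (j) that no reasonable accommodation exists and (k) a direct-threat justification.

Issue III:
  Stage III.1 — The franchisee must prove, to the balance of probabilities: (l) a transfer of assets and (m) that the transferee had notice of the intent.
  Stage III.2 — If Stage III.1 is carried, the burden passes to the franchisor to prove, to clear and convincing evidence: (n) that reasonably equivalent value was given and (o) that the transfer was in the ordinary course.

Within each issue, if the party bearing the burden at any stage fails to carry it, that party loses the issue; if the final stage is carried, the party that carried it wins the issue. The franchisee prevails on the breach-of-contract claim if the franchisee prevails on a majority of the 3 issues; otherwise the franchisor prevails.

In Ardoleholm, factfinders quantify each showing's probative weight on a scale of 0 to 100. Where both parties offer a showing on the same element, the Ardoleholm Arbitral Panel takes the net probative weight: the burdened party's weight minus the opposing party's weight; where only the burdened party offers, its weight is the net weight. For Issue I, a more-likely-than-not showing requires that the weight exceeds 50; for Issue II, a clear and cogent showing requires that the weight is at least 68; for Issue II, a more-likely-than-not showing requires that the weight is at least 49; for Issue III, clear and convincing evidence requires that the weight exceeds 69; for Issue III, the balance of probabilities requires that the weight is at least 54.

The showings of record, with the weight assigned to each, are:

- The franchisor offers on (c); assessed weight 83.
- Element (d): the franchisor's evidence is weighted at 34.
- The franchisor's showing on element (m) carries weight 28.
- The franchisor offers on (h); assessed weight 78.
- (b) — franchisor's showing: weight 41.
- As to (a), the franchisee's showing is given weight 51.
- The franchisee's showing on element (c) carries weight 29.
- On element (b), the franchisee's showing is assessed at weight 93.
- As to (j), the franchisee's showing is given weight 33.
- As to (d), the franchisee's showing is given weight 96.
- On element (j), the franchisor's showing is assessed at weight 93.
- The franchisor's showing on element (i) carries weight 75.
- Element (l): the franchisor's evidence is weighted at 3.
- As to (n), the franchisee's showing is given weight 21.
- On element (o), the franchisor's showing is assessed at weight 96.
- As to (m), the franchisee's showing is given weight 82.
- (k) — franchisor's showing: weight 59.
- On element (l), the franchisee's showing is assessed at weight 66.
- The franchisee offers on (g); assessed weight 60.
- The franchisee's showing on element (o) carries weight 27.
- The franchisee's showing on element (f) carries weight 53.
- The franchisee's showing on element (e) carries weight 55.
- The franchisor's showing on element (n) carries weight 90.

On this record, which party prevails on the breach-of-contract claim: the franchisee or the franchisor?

franchisee

— Issue I —
Stage I.1 — burden on franchisee; standard: a more-likely-than-not showing (weight exceeds 50).
    (a): 51 > 50 [met]
    (b): 93 − 41 = 52 > 50 [met]
  Stage I.1 is satisfied; the onus moves to the franchisor.
Stage I.2 — burden on franchisor; standard: a more-likely-than-not showing (weight exceeds 50).
    (c): 83 − 29 = 54 > 50 [met]
  The franchisor carries Stage I.2; the franchisee now bears the burden.
Stage I.3 — burden on franchisee; standard: a more-likely-than-not showing (weight exceeds 50).
    (d): 96 − 34 = 62 > 50 [met]
    (e): 55 > 50 [met]
  The franchisee carries the last stage.
Every stage carried; the franchisee prevails on this issue.
— Issue II —
Stage II.1 — burden on franchisee; standard: a more-likely-than-not showing (weight is at least 49).
    (f): 53 ≥ 49 [met]
    (g): 60 ≥ 49 [met]
  All elements met. The burden passes to the franchisor.
Stage II.2 — burden on franchisor; standard: a clear and cogent showing (weight is at least 68).
    (h): 78 ≥ 68 [met]
    (i): 75 ≥ 68 [met]
  All elements met. The franchisor retains the burden for Stage II.3.
Stage II.3 — burden on franchisor; standard: a more-likely-than-not showing (weight is at least 49).
    (j): 93 − 33 = 60 ≥ 49 [met]
    (k): 59 ≥ 49 [met]
  The franchisor carries the last stage.
All stages carried — the franchisor prevails on this issue.
— Issue III —
Stage III.1 (franchisee, the balance of probabilities, weight is at least 54): (l) net 66−3=63 ≥ 54 — meets; (m) net 82−28=54 ≥ 54 — meets.
  Stage III.1 carried; the burden shifts to the franchisor.
Stage III.2 (franchisor, clear and convincing evidence, weight exceeds 69): (n) net 90−21=69 ≤ 69 — fails; (o) net 96−27=69 ≤ 69 — fails.
  Not every element is met, so the franchisor fails to carry Stage III.2.
The analysis ends at Stage III.2; the franchisee prevails on this issue.
Per-issue: Issue I → franchisee; Issue II → franchisor; Issue III → franchisee. The franchisee must prevail on a majority of issues; overall, the franchisee prevails.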